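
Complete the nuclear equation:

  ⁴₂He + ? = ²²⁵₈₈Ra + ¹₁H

Conserve mass number: 4 + A = 225 + 1, so A = 222.
Conserve atomic number: 2 + Z = 88 + 1, so Z = 87.
Z = 87 is francium, so the species is ²²²₈₇Fr.

Fr-222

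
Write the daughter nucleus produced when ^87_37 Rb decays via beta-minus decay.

Beta-minus decay: mass number changes by +0, atomic number by +1.
A: 87 = 87; Z: 37 + 1 = 38.
Z = 38 is strontium, so the daughter is ^87_38 Sr.

Sr-87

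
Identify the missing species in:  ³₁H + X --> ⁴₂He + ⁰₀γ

proton

Conserve mass number: 3 + A = 4 + 0, so A = 1.
Conserve atomic number: 1 + Z = 2 + 0, so Z = 1.
A = 1 and Z = 1 is ¹₁H — a proton.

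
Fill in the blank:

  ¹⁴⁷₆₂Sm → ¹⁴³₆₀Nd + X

Conserve mass number: 147 = 143 + A, so A = 4.
Conserve atomic number: 62 = 60 + Z, so Z = 2.
A = 4 and Z = 2 is ⁴₂He — an alpha particle.

alpha particle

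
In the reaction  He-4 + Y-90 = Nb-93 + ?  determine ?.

Conserve mass number: 4 + 90 = 93 + A, so A = 1.
Conserve atomic number: 2 + 39 = 41 + Z, so Z = 0.
A = 1 and Z = 0 is n — a neutron.

neutron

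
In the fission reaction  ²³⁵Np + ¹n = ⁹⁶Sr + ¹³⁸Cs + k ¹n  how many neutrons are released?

Conserve mass number: 236 = 96 + 138 + k, so k = 236 − 234 = 2.
Check atomic number: 93 = 38 + 55 + 0 = 93. ✓

2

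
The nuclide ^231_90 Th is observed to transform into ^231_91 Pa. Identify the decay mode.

ΔA = 231 − 231 = 0; ΔZ = 91 − 90 = +1.
A is unchanged and Z rises by 1 — a neutron has become a proton (β⁻ decay).

beta-minus decay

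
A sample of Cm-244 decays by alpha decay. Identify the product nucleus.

Alpha decay: mass number changes by -4, atomic number by -2.
A: 244 − 4 = 240; Z: 96 − 2 = 94.
Z = 94 is plutonium, so the daughter is Pu-240.

Pu-240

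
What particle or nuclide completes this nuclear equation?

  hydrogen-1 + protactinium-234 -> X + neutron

Conserve mass number: 1 + 234 = A + 1, so A = 234.
Conserve atomic number: 1 + 91 = Z + 0, so Z = 92.
Z = 92 is uranium, so the species is uranium-234.

U-234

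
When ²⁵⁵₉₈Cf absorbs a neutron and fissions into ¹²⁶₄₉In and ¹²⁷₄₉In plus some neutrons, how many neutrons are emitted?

Conserve mass number: 256 = 126 + 127 + k, so k = 256 − 253 = 3.
Check atomic number: 98 = 49 + 49 + 0 = 98. ✓

3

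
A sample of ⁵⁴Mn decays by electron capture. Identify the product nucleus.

Cr-54

Electron capture: mass number changes by +0, atomic number by -1.
A: 54 = 54; Z: 25 − 1 = 24.
Z = 24 is chromium, so the daughter is ⁵⁴Cr.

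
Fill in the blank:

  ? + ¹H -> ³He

deuteron

Conserve mass number: A + 1 = 3, so A = 2.
Conserve atomic number: Z + 1 = 2, so Z = 1.
A = 2 and Z = 1 is ²H — a deuteron.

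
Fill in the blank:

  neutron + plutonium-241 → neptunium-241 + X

proton

Conserve mass number: 1 + 241 = 241 + A, so A = 1.
Conserve atomic number: 0 + 94 = 93 + Z, so Z = 1.
A = 1 and Z = 1 is hydrogen-1 — a proton.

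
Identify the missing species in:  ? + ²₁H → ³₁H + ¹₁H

deuteron

Conserve mass number: A + 2 = 3 + 1, so A = 2.
Conserve atomic number: Z + 1 = 1 + 1, so Z = 1.
A = 2 and Z = 1 is ²₁H — a deuteron.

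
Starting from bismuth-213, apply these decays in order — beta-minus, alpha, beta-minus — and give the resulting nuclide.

Start: (A, Z) = (213, 83).
After β⁻: (213, 84).
After α: (209, 82).
After β⁻: (209, 83).
Z = 83 is bismuth.

Bi-209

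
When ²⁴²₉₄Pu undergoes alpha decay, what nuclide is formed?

Alpha decay: mass number changes by -4, atomic number by -2.
A: 242 − 4 = 238; Z: 94 − 2 = 92.
Z = 92 is uranium, so the daughter is ²³⁸₉₂U.

U-238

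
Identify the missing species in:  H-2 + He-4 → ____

Conserve mass number: 2 + 4 = A, so A = 6.
Conserve atomic number: 1 + 2 = Z, so Z = 3.
Z = 3 is lithium, so the species is Li-6.

Li-6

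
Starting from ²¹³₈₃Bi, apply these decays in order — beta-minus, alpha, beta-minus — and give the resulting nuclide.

Start: (A, Z) = (213, 83).
After β⁻: (213, 84).
After α: (209, 82).
After β⁻: (209, 83).
Z = 83 is bismuth.

Bi-209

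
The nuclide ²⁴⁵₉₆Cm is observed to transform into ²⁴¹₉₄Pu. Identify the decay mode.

alpha decay

ΔA = 241 − 245 = -4; ΔZ = 94 − 96 = -2.
A drops by 4 and Z drops by 2 — the signature of alpha emission.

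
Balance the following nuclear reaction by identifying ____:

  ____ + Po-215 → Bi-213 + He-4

Conserve mass number: A + 215 = 213 + 4, so A = 2.
Conserve atomic number: Z + 84 = 83 + 2, so Z = 1.
A = 2 and Z = 1 is H-2 — a deuteron.

deuteron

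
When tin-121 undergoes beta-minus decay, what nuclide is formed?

Sb-121

Beta-minus decay: mass number changes by +0, atomic number by +1.
A: 121 = 121; Z: 50 + 1 = 51.
Z = 51 is antimony, so the daughter is antimony-121.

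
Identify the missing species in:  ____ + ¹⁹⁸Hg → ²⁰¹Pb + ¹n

Conserve mass number: A + 198 = 201 + 1, so A = 4.
Conserve atomic number: Z + 80 = 82 + 0, so Z = 2.
A = 4 and Z = 2 is ⁴He — an alpha particle.

alpha particle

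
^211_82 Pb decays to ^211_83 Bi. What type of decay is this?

beta-minus decay

ΔA = 211 − 211 = 0; ΔZ = 83 − 82 = +1.
A is unchanged and Z rises by 1 — a neutron has become a proton (β⁻ decay).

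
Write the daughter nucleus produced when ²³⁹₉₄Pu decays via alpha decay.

Alpha decay: mass number changes by -4, atomic number by -2.
A: 239 − 4 = 235; Z: 94 − 2 = 92.
Z = 92 is uranium, so the daughter is ²³⁵₉₂U.

U-235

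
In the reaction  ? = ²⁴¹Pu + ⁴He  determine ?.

Cm-245

Conserve mass number: A = 241 + 4, so A = 245.
Conserve atomic number: Z = 94 + 2, so Z = 96.
Z = 96 is curium, so the species is ²⁴⁵Cm.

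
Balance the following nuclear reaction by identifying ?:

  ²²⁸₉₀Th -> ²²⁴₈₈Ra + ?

Conserve mass number: 228 = 224 + A, so A = 4.
Conserve atomic number: 90 = 88 + Z, so Z = 2.
A = 4 and Z = 2 is ⁴₂He — an alpha particle.

alpha particle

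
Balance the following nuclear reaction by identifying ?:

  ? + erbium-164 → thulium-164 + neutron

Conserve mass number: A + 164 = 164 + 1, so A = 1.
Conserve atomic number: Z + 68 = 69 + 0, so Z = 1.
A = 1 and Z = 1 is hydrogen-1 — a proton.

proton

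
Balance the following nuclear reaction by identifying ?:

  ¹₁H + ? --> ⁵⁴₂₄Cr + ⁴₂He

Conserve mass number: 1 + A = 54 + 4, so A = 57.
Conserve atomic number: 1 + Z = 24 + 2, so Z = 25.
Z = 25 is manganese, so the species is ⁵⁷₂₅Mn.

Mn-57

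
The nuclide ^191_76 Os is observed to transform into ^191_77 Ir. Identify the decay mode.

beta-minus decay

ΔA = 191 − 191 = 0; ΔZ = 77 − 76 = +1.
A is unchanged and Z rises by 1 — a neutron has become a proton (β⁻ decay).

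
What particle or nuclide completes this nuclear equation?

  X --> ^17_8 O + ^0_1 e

Conserve mass number: A = 17 + 0, so A = 17.
Conserve atomic number: Z = 8 + 1, so Z = 9.
Z = 9 is fluorine, so the species is ^17_9 F.

F-17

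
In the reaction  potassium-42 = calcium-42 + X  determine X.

Conserve mass number: 42 = 42 + A, so A = 0.
Conserve atomic number: 19 = 20 + Z, so Z = -1.
A = 0 and Z = -1 is e⁻ — a beta-minus particle.

beta-minus particle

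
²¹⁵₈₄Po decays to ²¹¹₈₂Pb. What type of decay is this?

alpha decay

ΔA = 211 − 215 = -4; ΔZ = 82 − 84 = -2.
A drops by 4 and Z drops by 2 — the signature of alpha emission.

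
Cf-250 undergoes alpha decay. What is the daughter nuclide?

Cm-246

Alpha decay: mass number changes by -4, atomic number by -2.
A: 250 − 4 = 246; Z: 98 − 2 = 96.
Z = 96 is curium, so the daughter is Cm-246.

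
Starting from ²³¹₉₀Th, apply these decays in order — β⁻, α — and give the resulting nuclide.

Start: (A, Z) = (231, 90).
After β⁻: (231, 91).
After α: (227, 89).
Z = 89 is actinium.

Ac-227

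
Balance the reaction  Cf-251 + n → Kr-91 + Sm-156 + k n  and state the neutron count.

5

Conserve mass number: 252 = 91 + 156 + k, so k = 252 − 247 = 5.
Check atomic number: 98 = 36 + 62 + 0 = 98. ✓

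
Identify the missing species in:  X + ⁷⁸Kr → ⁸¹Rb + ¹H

Conserve mass number: A + 78 = 81 + 1, so A = 4.
Conserve atomic number: Z + 36 = 37 + 1, so Z = 2.
A = 4 and Z = 2 is ⁴He — an alpha particle.

alpha particle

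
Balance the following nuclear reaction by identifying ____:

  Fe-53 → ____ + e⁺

Mn-53

Conserve mass number: 53 = A + 0, so A = 53.
Conserve atomic number: 26 = Z + 1, so Z = 25.
Z = 25 is manganese, so the species is Mn-53.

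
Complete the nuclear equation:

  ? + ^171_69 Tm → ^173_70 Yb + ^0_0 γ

Conserve mass number: A + 171 = 173 + 0, so A = 2.
Conserve atomic number: Z + 69 = 70 + 0, so Z = 1.
A = 2 and Z = 1 is ^2_1 H — a deuteron.

deuteron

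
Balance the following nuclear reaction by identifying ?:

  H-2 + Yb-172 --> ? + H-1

Yb-173

Conserve mass number: 2 + 172 = A + 1, so A = 173.
Conserve atomic number: 1 + 70 = Z + 1, so Z = 70.
Z = 70 is ytterbium, so the species is Yb-173.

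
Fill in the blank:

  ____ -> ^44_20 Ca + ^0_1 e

Sc-44

Conserve mass number: A = 44 + 0, so A = 44.
Conserve atomic number: Z = 20 + 1, so Z = 21.
Z = 21 is scandium, so the species is ^44_21 Sc.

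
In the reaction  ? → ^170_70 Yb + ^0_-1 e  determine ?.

Tm-170

Conserve mass number: A = 170 + 0, so A = 170.
Conserve atomic number: Z = 70 − 1, so Z = 69.
Z = 69 is thulium, so the species is ^170_69 Tm.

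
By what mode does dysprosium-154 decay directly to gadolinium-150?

ΔA = 150 − 154 = -4; ΔZ = 64 − 66 = -2.
A drops by 4 and Z drops by 2 — the signature of alpha emission.

alpha decay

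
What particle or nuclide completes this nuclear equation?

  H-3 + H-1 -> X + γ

Conserve mass number: 3 + 1 = A + 0, so A = 4.
Conserve atomic number: 1 + 1 = Z + 0, so Z = 2.
A = 4 and Z = 2 is He-4 — an alpha particle.

He-4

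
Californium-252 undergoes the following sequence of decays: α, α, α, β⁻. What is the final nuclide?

Start: (A, Z) = (252, 98).
After α: (248, 96).
After α: (244, 94).
After α: (240, 92).
After β⁻: (240, 93).
Z = 93 is neptunium.

Np-240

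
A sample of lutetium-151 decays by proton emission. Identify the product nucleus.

Yb-150

Proton emission: mass number changes by -1, atomic number by -1.
A: 151 − 1 = 150; Z: 71 − 1 = 70.
Z = 70 is ytterbium, so the daughter is ytterbium-150.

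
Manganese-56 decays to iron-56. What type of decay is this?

beta-minus decay

ΔA = 56 − 56 = 0; ΔZ = 26 − 25 = +1.
A is unchanged and Z rises by 1 — a neutron has become a proton (β⁻ decay).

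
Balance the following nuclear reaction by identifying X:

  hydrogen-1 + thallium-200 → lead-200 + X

neutron

Conserve mass number: 1 + 200 = 200 + A, so A = 1.
Conserve atomic number: 1 + 81 = 82 + Z, so Z = 0.
A = 1 and Z = 0 is neutron — a neutron.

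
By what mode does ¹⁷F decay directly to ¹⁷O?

beta-plus decay or electron capture

ΔA = 17 − 17 = 0; ΔZ = 8 − 9 = -1.
A is unchanged and Z drops by 1 — a proton has become a neutron (β⁺ emission or electron capture).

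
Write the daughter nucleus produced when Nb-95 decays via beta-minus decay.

Beta-minus decay: mass number changes by +0, atomic number by +1.
A: 95 = 95; Z: 41 + 1 = 42.
Z = 42 is molybdenum, so the daughter is Mo-95.

Mo-95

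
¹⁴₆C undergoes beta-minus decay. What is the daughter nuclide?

Beta-minus decay: mass number changes by +0, atomic number by +1.
A: 14 = 14; Z: 6 + 1 = 7.
Z = 7 is nitrogen, so the daughter is ¹⁴₇N.

N-14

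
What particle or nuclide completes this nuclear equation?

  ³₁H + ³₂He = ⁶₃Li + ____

Conserve mass number: 3 + 3 = 6 + A, so A = 0.
Conserve atomic number: 1 + 2 = 3 + Z, so Z = 0.
A = 0 and Z = 0 is ⁰₀γ — a gamma ray.

gamma ray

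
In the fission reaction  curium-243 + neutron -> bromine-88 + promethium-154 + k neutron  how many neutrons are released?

Conserve mass number: 244 = 88 + 154 + k, so k = 244 − 242 = 2.
Check atomic number: 96 = 35 + 61 + 0 = 96. ✓

2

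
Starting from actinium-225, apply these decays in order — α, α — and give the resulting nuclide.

Start: (A, Z) = (225, 89).
After α: (221, 87).
After α: (217, 85).
Z = 85 is astatine.

At-217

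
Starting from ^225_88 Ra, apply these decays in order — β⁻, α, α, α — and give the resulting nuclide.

Bi-213

Start: (A, Z) = (225, 88).
After β⁻: (225, 89).
After α: (221, 87).
After α: (217, 85).
After α: (213, 83).
Z = 83 is bismuth.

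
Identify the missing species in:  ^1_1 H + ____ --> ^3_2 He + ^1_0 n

triton

Conserve mass number: 1 + A = 3 + 1, so A = 3.
Conserve atomic number: 1 + Z = 2 + 0, so Z = 1.
A = 3 and Z = 1 is ^3_1 H — a triton.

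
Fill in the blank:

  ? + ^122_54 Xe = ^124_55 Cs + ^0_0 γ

deuteron

Conserve mass number: A + 122 = 124 + 0, so A = 2.
Conserve atomic number: Z + 54 = 55 + 0, so Z = 1.
A = 2 and Z = 1 is ^2_1 H — a deuteron.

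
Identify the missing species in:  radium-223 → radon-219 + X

Conserve mass number: 223 = 219 + A, so A = 4.
Conserve atomic number: 88 = 86 + Z, so Z = 2.
A = 4 and Z = 2 is helium-4 — an alpha particle.

alpha particle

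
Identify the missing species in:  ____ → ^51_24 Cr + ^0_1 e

Mn-51

Conserve mass number: A = 51 + 0, so A = 51.
Conserve atomic number: Z = 24 + 1, so Z = 25.
Z = 25 is manganese, so the species is ^51_25 Mn.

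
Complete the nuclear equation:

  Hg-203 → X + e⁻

Tl-203

Conserve mass number: 203 = A + 0, so A = 203.
Conserve atomic number: 80 = Z − 1, so Z = 81.
Z = 81 is thallium, so the species is Tl-203.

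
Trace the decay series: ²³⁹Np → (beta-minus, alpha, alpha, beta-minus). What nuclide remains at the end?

Pa-231

Start: (A, Z) = (239, 93).
After β⁻: (239, 94).
After α: (235, 92).
After α: (231, 90).
After β⁻: (231, 91).
Z = 91 is protactinium.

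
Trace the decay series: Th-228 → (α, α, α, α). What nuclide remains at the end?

Pb-212

Start: (A, Z) = (228, 90).
After α: (224, 88).
After α: (220, 86).
After α: (216, 84).
After α: (212, 82).
Z = 82 is lead.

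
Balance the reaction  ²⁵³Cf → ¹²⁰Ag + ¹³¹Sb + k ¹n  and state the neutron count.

2

Conserve mass number: 253 = 120 + 131 + k, so k = 253 − 251 = 2.
Check atomic number: 98 = 47 + 51 + 0 = 98. ✓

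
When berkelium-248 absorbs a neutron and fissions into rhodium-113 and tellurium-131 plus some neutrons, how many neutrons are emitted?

5

Conserve mass number: 249 = 113 + 131 + k, so k = 249 − 244 = 5.
Check atomic number: 97 = 45 + 52 + 0 = 97. ✓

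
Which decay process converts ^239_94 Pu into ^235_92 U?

alpha decay

ΔA = 235 − 239 = -4; ΔZ = 92 − 94 = -2.
A drops by 4 and Z drops by 2 — the signature of alpha emission.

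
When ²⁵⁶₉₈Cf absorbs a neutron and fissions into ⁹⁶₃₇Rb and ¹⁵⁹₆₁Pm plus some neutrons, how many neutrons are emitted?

Conserve mass number: 257 = 96 + 159 + k, so k = 257 − 255 = 2.
Check atomic number: 98 = 37 + 61 + 0 = 98. ✓

2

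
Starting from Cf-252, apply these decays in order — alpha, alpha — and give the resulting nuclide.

Start: (A, Z) = (252, 98).
After α: (248, 96).
After α: (244, 94).
Z = 94 is plutonium.

Pu-244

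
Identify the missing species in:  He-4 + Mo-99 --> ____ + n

Conserve mass number: 4 + 99 = A + 1, so A = 102.
Conserve atomic number: 2 + 42 = Z + 0, so Z = 44.
Z = 44 is ruthenium, so the species is Ru-102.

Ru-102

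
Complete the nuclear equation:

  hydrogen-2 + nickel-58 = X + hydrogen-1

Ni-59

Conserve mass number: 2 + 58 = A + 1, so A = 59.
Conserve atomic number: 1 + 28 = Z + 1, so Z = 28.
Z = 28 is nickel, so the species is nickel-59.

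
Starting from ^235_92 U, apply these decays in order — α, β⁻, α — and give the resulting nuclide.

Start: (A, Z) = (235, 92).
After α: (231, 90).
After β⁻: (231, 91).
After α: (227, 89).
Z = 89 is actinium.

Ac-227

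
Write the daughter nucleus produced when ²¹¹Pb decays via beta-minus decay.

Bi-211

Beta-minus decay: mass number changes by +0, atomic number by +1.
A: 211 = 211; Z: 82 + 1 = 83.
Z = 83 is bismuth, so the daughter is ²¹¹Bi.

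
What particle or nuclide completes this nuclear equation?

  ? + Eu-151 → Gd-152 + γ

proton

Conserve mass number: A + 151 = 152 + 0, so A = 1.
Conserve atomic number: Z + 63 = 64 + 0, so Z = 1.
A = 1 and Z = 1 is H-1 — a proton.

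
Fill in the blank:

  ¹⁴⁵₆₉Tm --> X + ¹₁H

Er-144

Conserve mass number: 145 = A + 1, so A = 144.
Conserve atomic number: 69 = Z + 1, so Z = 68.
Z = 68 is erbium, so the species is ¹⁴⁴₆₈Er.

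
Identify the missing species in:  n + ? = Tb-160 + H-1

Conserve mass number: 1 + A = 160 + 1, so A = 160.
Conserve atomic number: 0 + Z = 65 + 1, so Z = 66.
Z = 66 is dysprosium, so the species is Dy-160.

Dy-160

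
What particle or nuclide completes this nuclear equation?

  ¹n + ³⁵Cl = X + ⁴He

P-32

Conserve mass number: 1 + 35 = A + 4, so A = 32.
Conserve atomic number: 0 + 17 = Z + 2, so Z = 15.
Z = 15 is phosphorus, so the species is ³²P.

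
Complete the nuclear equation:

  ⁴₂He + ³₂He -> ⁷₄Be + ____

gamma ray

Conserve mass number: 4 + 3 = 7 + A, so A = 0.
Conserve atomic number: 2 + 2 = 4 + Z, so Z = 0.
A = 0 and Z = 0 is ⁰₀γ — a gamma ray.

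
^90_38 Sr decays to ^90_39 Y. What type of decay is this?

ΔA = 90 − 90 = 0; ΔZ = 39 − 38 = +1.
A is unchanged and Z rises by 1 — a neutron has become a proton (β⁻ decay).

beta-minus decay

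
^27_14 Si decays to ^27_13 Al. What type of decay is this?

beta-plus decay or electron capture

ΔA = 27 − 27 = 0; ΔZ = 13 − 14 = -1.
A is unchanged and Z drops by 1 — a proton has become a neutron (β⁺ emission or electron capture).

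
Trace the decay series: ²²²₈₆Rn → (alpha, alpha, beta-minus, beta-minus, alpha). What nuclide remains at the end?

Start: (A, Z) = (222, 86).
After α: (218, 84).
After α: (214, 82).
After β⁻: (214, 83).
After β⁻: (214, 84).
After α: (210, 82).
Z = 82 is lead.

Pb-210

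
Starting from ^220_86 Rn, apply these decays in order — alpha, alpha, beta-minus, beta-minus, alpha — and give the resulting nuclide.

Start: (A, Z) = (220, 86).
After α: (216, 84).
After α: (212, 82).
After β⁻: (212, 83).
After β⁻: (212, 84).
After α: (208, 82).
Z = 82 is lead.

Pb-208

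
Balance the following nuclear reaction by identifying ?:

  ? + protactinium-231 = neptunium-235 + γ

Conserve mass number: A + 231 = 235 + 0, so A = 4.
Conserve atomic number: Z + 91 = 93 + 0, so Z = 2.
A = 4 and Z = 2 is helium-4 — an alpha particle.

alpha particle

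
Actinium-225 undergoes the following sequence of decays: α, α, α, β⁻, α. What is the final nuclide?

Start: (A, Z) = (225, 89).
After α: (221, 87).
After α: (217, 85).
After α: (213, 83).
After β⁻: (213, 84).
After α: (209, 82).
Z = 82 is lead.

Pb-209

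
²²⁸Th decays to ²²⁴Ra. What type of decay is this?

alpha decay

ΔA = 224 − 228 = -4; ΔZ = 88 − 90 = -2.
A drops by 4 and Z drops by 2 — the signature of alpha emission.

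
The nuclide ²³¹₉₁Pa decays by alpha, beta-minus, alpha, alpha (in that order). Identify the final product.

Start: (A, Z) = (231, 91).
After α: (227, 89).
After β⁻: (227, 90).
After α: (223, 88).
After α: (219, 86).
Z = 86 is radon.

Rn-219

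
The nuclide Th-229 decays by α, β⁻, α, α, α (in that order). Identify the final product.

Start: (A, Z) = (229, 90).
After α: (225, 88).
After β⁻: (225, 89).
After α: (221, 87).
After α: (217, 85).
After α: (213, 83).
Z = 83 is bismuth.

Bi-213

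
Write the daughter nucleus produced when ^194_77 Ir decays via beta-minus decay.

Pt-194

Beta-minus decay: mass number changes by +0, atomic number by +1.
A: 194 = 194; Z: 77 + 1 = 78.
Z = 78 is platinum, so the daughter is ^194_78 Pt.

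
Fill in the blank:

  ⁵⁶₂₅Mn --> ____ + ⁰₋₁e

Conserve mass number: 56 = A + 0, so A = 56.
Conserve atomic number: 25 = Z − 1, so Z = 26.
Z = 26 is iron, so the species is ⁵⁶₂₆Fe.

Fe-56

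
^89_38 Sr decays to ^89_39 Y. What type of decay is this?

beta-minus decay

ΔA = 89 − 89 = 0; ΔZ = 39 − 38 = +1.
A is unchanged and Z rises by 1 — a neutron has become a proton (β⁻ decay).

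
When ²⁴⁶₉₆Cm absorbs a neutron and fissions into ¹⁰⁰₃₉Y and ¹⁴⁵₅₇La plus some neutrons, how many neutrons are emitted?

2

Conserve mass number: 247 = 100 + 145 + k, so k = 247 − 245 = 2.
Check atomic number: 96 = 39 + 57 + 0 = 96. ✓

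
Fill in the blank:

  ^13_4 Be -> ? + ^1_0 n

Be-12

Conserve mass number: 13 = A + 1, so A = 12.
Conserve atomic number: 4 = Z + 0, so Z = 4.
Z = 4 is beryllium, so the species is ^12_4 Be.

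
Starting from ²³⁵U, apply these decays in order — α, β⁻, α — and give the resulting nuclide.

Ac-227

Start: (A, Z) = (235, 92).
After α: (231, 90).
After β⁻: (231, 91).
After α: (227, 89).
Z = 89 is actinium.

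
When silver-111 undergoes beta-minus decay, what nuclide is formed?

Beta-minus decay: mass number changes by +0, atomic number by +1.
A: 111 = 111; Z: 47 + 1 = 48.
Z = 48 is cadmium, so the daughter is cadmium-111.

Cd-111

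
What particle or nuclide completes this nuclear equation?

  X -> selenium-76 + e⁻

Conserve mass number: A = 76 + 0, so A = 76.
Conserve atomic number: Z = 34 − 1, so Z = 33.
Z = 33 is arsenic, so the species is arsenic-76.

As-76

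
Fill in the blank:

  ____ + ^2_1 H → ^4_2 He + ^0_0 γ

deuteron

Conserve mass number: A + 2 = 4 + 0, so A = 2.
Conserve atomic number: Z + 1 = 2 + 0, so Z = 1.
A = 2 and Z = 1 is ^2_1 H — a deuteron.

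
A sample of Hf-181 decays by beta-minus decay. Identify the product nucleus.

Beta-minus decay: mass number changes by +0, atomic number by +1.
A: 181 = 181; Z: 72 + 1 = 73.
Z = 73 is tantalum, so the daughter is Ta-181.

Ta-181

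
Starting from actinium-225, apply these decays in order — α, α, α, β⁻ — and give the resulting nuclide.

Po-213

Start: (A, Z) = (225, 89).
After α: (221, 87).
After α: (217, 85).
After α: (213, 83).
After β⁻: (213, 84).
Z = 84 is polonium.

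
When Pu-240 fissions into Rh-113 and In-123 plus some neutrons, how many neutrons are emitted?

Conserve mass number: 240 = 113 + 123 + k, so k = 240 − 236 = 4.
Check atomic number: 94 = 45 + 49 + 0 = 94. ✓

4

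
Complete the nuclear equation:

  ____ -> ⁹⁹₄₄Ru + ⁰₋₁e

Conserve mass number: A = 99 + 0, so A = 99.
Conserve atomic number: Z = 44 − 1, so Z = 43.
Z = 43 is technetium, so the species is ⁹⁹₄₃Tc.

Tc-99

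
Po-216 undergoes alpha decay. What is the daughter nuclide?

Alpha decay: mass number changes by -4, atomic number by -2.
A: 216 − 4 = 212; Z: 84 − 2 = 82.
Z = 82 is lead, so the daughter is Pb-212.

Pb-212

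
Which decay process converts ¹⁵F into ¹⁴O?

proton emission

ΔA = 14 − 15 = -1; ΔZ = 8 − 9 = -1.
A drops by 1 and Z drops by 1 — a proton was emitted.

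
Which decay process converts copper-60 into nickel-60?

ΔA = 60 − 60 = 0; ΔZ = 28 − 29 = -1.
A is unchanged and Z drops by 1 — a proton has become a neutron (β⁺ emission or electron capture).

beta-plus decay or electron capture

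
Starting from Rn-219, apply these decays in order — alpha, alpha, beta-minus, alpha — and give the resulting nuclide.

Start: (A, Z) = (219, 86).
After α: (215, 84).
After α: (211, 82).
After β⁻: (211, 83).
After α: (207, 81).
Z = 81 is thallium.

Tl-207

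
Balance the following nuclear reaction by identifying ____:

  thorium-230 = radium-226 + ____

alpha particle

Conserve mass number: 230 = 226 + A, so A = 4.
Conserve atomic number: 90 = 88 + Z, so Z = 2.
A = 4 and Z = 2 is helium-4 — an alpha particle.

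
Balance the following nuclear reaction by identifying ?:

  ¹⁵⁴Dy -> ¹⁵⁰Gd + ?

Conserve mass number: 154 = 150 + A, so A = 4.
Conserve atomic number: 66 = 64 + Z, so Z = 2.
A = 4 and Z = 2 is ⁴He — an alpha particle.

alpha particle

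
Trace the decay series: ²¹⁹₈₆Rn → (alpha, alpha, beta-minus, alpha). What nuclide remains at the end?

Tl-207

Start: (A, Z) = (219, 86).
After α: (215, 84).
After α: (211, 82).
After β⁻: (211, 83).
After α: (207, 81).
Z = 81 is thallium.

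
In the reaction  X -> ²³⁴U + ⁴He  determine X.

Conserve mass number: A = 234 + 4, so A = 238.
Conserve atomic number: Z = 92 + 2, so Z = 94.
Z = 94 is plutonium, so the species is ²³⁸Pu.

Pu-238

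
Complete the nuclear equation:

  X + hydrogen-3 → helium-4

Conserve mass number: A + 3 = 4, so A = 1.
Conserve atomic number: Z + 1 = 2, so Z = 1.
A = 1 and Z = 1 is hydrogen-1 — a proton.

proton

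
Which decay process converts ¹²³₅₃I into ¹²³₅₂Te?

beta-plus decay or electron capture

ΔA = 123 − 123 = 0; ΔZ = 52 − 53 = -1.
A is unchanged and Z drops by 1 — a proton has become a neutron (β⁺ emission or electron capture).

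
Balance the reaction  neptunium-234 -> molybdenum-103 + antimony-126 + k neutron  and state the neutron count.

Conserve mass number: 234 = 103 + 126 + k, so k = 234 − 229 = 5.
Check atomic number: 93 = 42 + 51 + 0 = 93. ✓

5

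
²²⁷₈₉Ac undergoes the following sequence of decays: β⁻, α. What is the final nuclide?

Ra-223

Start: (A, Z) = (227, 89).
After β⁻: (227, 90).
After α: (223, 88).
Z = 88 is radium.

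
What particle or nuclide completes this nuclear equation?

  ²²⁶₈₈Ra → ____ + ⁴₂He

Conserve mass number: 226 = A + 4, so A = 222.
Conserve atomic number: 88 = Z + 2, so Z = 86.
Z = 86 is radon, so the species is ²²²₈₆Rn.

Rn-222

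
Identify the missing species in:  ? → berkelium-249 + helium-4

Es-253

Conserve mass number: A = 249 + 4, so A = 253.
Conserve atomic number: Z = 97 + 2, so Z = 99.
Z = 99 is einsteinium, so the species is einsteinium-253.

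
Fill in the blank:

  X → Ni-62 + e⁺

Conserve mass number: A = 62 + 0, so A = 62.
Conserve atomic number: Z = 28 + 1, so Z = 29.
Z = 29 is copper, so the species is Cu-62.

Cu-62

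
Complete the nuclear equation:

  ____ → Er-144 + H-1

Conserve mass number: A = 144 + 1, so A = 145.
Conserve atomic number: Z = 68 + 1, so Z = 69.
Z = 69 is thulium, so the species is Tm-145.

Tm-145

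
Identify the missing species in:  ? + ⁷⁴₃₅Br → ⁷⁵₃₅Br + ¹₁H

Conserve mass number: A + 74 = 75 + 1, so A = 2.
Conserve atomic number: Z + 35 = 35 + 1, so Z = 1.
A = 2 and Z = 1 is ²₁H — a deuteron.

deuteron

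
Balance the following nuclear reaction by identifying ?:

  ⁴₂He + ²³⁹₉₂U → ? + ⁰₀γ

Pu-243

Conserve mass number: 4 + 239 = A + 0, so A = 243.
Conserve atomic number: 2 + 92 = Z + 0, so Z = 94.
Z = 94 is plutonium, so the species is ²⁴³₉₄Pu.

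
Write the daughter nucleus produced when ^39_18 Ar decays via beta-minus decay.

Beta-minus decay: mass number changes by +0, atomic number by +1.
A: 39 = 39; Z: 18 + 1 = 19.
Z = 19 is potassium, so the daughter is ^39_19 K.

K-39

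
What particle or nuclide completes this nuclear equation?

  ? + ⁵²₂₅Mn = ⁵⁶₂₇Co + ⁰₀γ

alpha particle

Conserve mass number: A + 52 = 56 + 0, so A = 4.
Conserve atomic number: Z + 25 = 27 + 0, so Z = 2.
A = 4 and Z = 2 is ⁴₂He — an alpha particle.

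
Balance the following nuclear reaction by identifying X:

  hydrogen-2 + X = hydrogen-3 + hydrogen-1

Conserve mass number: 2 + A = 3 + 1, so A = 2.
Conserve atomic number: 1 + Z = 1 + 1, so Z = 1.
A = 2 and Z = 1 is hydrogen-2 — a deuteron.

deuteron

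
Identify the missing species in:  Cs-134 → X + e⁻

Ba-134

Conserve mass number: 134 = A + 0, so A = 134.
Conserve atomic number: 55 = Z − 1, so Z = 56.
Z = 56 is barium, so the species is Ba-134.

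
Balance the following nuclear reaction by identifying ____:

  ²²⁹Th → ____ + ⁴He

Ra-225

Conserve mass number: 229 = A + 4, so A = 225.
Conserve atomic number: 90 = Z + 2, so Z = 88.
Z = 88 is radium, so the species is ²²⁵Ra.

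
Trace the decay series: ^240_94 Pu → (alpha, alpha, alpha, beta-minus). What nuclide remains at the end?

Ac-228

Start: (A, Z) = (240, 94).
After α: (236, 92).
After α: (232, 90).
After α: (228, 88).
After β⁻: (228, 89).
Z = 89 is actinium.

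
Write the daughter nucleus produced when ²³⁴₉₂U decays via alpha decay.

Alpha decay: mass number changes by -4, atomic number by -2.
A: 234 − 4 = 230; Z: 92 − 2 = 90.
Z = 90 is thorium, so the daughter is ²³⁰₉₀Th.

Th-230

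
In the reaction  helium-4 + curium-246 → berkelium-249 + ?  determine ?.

proton

Conserve mass number: 4 + 246 = 249 + A, so A = 1.
Conserve atomic number: 2 + 96 = 97 + Z, so Z = 1.
A = 1 and Z = 1 is hydrogen-1 — a proton.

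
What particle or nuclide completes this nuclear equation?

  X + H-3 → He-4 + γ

Conserve mass number: A + 3 = 4 + 0, so A = 1.
Conserve atomic number: Z + 1 = 2 + 0, so Z = 1.
A = 1 and Z = 1 is H-1 — a proton.

proton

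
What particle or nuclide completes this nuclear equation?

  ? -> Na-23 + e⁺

Conserve mass number: A = 23 + 0, so A = 23.
Conserve atomic number: Z = 11 + 1, so Z = 12.
Z = 12 is magnesium, so the species is Mg-23.

Mg-23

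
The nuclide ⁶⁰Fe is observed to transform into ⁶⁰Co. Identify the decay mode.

ΔA = 60 − 60 = 0; ΔZ = 27 − 26 = +1.
A is unchanged and Z rises by 1 — a neutron has become a proton (β⁻ decay).

beta-minus decay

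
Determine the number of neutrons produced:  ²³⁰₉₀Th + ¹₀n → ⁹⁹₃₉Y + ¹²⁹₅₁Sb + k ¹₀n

3

Conserve mass number: 231 = 99 + 129 + k, so k = 231 − 228 = 3.
Check atomic number: 90 = 39 + 51 + 0 = 90. ✓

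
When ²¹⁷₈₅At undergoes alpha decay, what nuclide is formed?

Bi-213

Alpha decay: mass number changes by -4, atomic number by -2.
A: 217 − 4 = 213; Z: 85 − 2 = 83.
Z = 83 is bismuth, so the daughter is ²¹³₈₃Bi.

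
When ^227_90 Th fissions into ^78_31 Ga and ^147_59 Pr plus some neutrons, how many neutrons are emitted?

Conserve mass number: 227 = 78 + 147 + k, so k = 227 − 225 = 2.
Check atomic number: 90 = 31 + 59 + 0 = 90. ✓

2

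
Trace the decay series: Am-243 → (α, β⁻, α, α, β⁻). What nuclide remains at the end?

Start: (A, Z) = (243, 95).
After α: (239, 93).
After β⁻: (239, 94).
After α: (235, 92).
After α: (231, 90).
After β⁻: (231, 91).
Z = 91 is protactinium.

Pa-231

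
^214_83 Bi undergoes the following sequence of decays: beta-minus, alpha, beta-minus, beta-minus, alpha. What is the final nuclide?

Pb-206

Start: (A, Z) = (214, 83).
After β⁻: (214, 84).
After α: (210, 82).
After β⁻: (210, 83).
After β⁻: (210, 84).
After α: (206, 82).
Z = 82 is lead.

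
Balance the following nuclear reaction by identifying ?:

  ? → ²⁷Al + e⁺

Si-27

Conserve mass number: A = 27 + 0, so A = 27.
Conserve atomic number: Z = 13 + 1, so Z = 14.
Z = 14 is silicon, so the species is ²⁷Si.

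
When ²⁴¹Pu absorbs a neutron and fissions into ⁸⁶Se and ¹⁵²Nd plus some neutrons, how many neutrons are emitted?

Conserve mass number: 242 = 86 + 152 + k, so k = 242 − 238 = 4.
Check atomic number: 94 = 34 + 60 + 0 = 94. ✓

4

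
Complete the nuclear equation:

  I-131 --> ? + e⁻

Conserve mass number: 131 = A + 0, so A = 131.
Conserve atomic number: 53 = Z − 1, so Z = 54.
Z = 54 is xenon, so the species is Xe-131.

Xe-131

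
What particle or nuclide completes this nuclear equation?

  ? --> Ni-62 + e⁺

Cu-62

Conserve mass number: A = 62 + 0, so A = 62.
Conserve atomic number: Z = 28 + 1, so Z = 29.
Z = 29 is copper, so the species is Cu-62.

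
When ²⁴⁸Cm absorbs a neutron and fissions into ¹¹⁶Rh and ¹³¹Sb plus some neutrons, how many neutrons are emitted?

2

Conserve mass number: 249 = 116 + 131 + k, so k = 249 − 247 = 2.
Check atomic number: 96 = 45 + 51 + 0 = 96. ✓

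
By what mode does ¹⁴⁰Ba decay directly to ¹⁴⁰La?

beta-minus decay

ΔA = 140 − 140 = 0; ΔZ = 57 − 56 = +1.
A is unchanged and Z rises by 1 — a neutron has become a proton (β⁻ decay).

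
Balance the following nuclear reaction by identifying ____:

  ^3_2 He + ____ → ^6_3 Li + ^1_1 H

Conserve mass number: 3 + A = 6 + 1, so A = 4.
Conserve atomic number: 2 + Z = 3 + 1, so Z = 2.
A = 4 and Z = 2 is ^4_2 He — an alpha particle.

alpha particle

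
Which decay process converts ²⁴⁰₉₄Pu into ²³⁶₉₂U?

alpha decay

ΔA = 236 − 240 = -4; ΔZ = 92 − 94 = -2.
A drops by 4 and Z drops by 2 — the signature of alpha emission.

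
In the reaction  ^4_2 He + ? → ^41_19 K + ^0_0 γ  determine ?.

Conserve mass number: 4 + A = 41 + 0, so A = 37.
Conserve atomic number: 2 + Z = 19 + 0, so Z = 17.
Z = 17 is chlorine, so the species is ^37_17 Cl.

Cl-37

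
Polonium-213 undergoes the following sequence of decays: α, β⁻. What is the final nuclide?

Start: (A, Z) = (213, 84).
After α: (209, 82).
After β⁻: (209, 83).
Z = 83 is bismuth.

Bi-209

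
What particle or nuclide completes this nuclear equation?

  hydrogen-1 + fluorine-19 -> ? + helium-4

Conserve mass number: 1 + 19 = A + 4, so A = 16.
Conserve atomic number: 1 + 9 = Z + 2, so Z = 8.
Z = 8 is oxygen, so the species is oxygen-16.

O-16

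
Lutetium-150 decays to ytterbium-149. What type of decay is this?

proton emission

ΔA = 149 − 150 = -1; ΔZ = 70 − 71 = -1.
A drops by 1 and Z drops by 1 — a proton was emitted.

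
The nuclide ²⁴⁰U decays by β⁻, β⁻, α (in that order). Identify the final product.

Start: (A, Z) = (240, 92).
After β⁻: (240, 93).
After β⁻: (240, 94).
After α: (236, 92).
Z = 92 is uranium.

U-236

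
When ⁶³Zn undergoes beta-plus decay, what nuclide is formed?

Cu-63

Beta-plus decay: mass number changes by +0, atomic number by -1.
A: 63 = 63; Z: 30 − 1 = 29.
Z = 29 is copper, so the daughter is ⁶³Cu.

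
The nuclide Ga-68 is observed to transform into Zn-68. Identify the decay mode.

beta-plus decay or electron capture

ΔA = 68 − 68 = 0; ΔZ = 30 − 31 = -1.
A is unchanged and Z drops by 1 — a proton has become a neutron (β⁺ emission or electron capture).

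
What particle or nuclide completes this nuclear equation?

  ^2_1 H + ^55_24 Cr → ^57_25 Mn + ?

Conserve mass number: 2 + 55 = 57 + A, so A = 0.
Conserve atomic number: 1 + 24 = 25 + Z, so Z = 0.
A = 0 and Z = 0 is ^0_0 γ — a gamma ray.

gamma ray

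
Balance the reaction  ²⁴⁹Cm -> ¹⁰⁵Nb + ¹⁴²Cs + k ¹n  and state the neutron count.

2

Conserve mass number: 249 = 105 + 142 + k, so k = 249 − 247 = 2.
Check atomic number: 96 = 41 + 55 + 0 = 96. ✓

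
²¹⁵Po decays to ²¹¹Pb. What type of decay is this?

ΔA = 211 − 215 = -4; ΔZ = 82 − 84 = -2.
A drops by 4 and Z drops by 2 — the signature of alpha emission.

alpha decay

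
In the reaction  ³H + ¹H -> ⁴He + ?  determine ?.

Conserve mass number: 3 + 1 = 4 + A, so A = 0.
Conserve atomic number: 1 + 1 = 2 + Z, so Z = 0.
A = 0 and Z = 0 is γ — a gamma ray.

gamma ray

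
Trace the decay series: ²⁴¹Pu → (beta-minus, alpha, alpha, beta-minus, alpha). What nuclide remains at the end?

Th-229

Start: (A, Z) = (241, 94).
After β⁻: (241, 95).
After α: (237, 93).
After α: (233, 91).
After β⁻: (233, 92).
After α: (229, 90).
Z = 90 is thorium.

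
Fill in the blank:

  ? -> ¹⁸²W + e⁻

Ta-182

Conserve mass number: A = 182 + 0, so A = 182.
Conserve atomic number: Z = 74 − 1, so Z = 73.
Z = 73 is tantalum, so the species is ¹⁸²Ta.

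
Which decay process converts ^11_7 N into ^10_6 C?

ΔA = 10 − 11 = -1; ΔZ = 6 − 7 = -1.
A drops by 1 and Z drops by 1 — a proton was emitted.

proton emission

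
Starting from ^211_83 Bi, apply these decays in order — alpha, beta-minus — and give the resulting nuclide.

Pb-207

Start: (A, Z) = (211, 83).
After α: (207, 81).
After β⁻: (207, 82).
Z = 82 is lead.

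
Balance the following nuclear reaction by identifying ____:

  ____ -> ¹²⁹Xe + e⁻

I-129

Conserve mass number: A = 129 + 0, so A = 129.
Conserve atomic number: Z = 54 − 1, so Z = 53.
Z = 53 is iodine, so the species is ¹²⁹I.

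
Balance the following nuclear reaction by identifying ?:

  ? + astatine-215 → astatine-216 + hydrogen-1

Conserve mass number: A + 215 = 216 + 1, so A = 2.
Conserve atomic number: Z + 85 = 85 + 1, so Z = 1.
A = 2 and Z = 1 is hydrogen-2 — a deuteron.

deuteron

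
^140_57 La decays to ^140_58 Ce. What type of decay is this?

ΔA = 140 − 140 = 0; ΔZ = 58 − 57 = +1.
A is unchanged and Z rises by 1 — a neutron has become a proton (β⁻ decay).

beta-minus decay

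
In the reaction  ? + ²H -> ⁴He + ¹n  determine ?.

triton

Conserve mass number: A + 2 = 4 + 1, so A = 3.
Conserve atomic number: Z + 1 = 2 + 0, so Z = 1.
A = 3 and Z = 1 is ³H — a triton.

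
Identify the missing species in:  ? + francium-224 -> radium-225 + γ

proton

Conserve mass number: A + 224 = 225 + 0, so A = 1.
Conserve atomic number: Z + 87 = 88 + 0, so Z = 1.
A = 1 and Z = 1 is hydrogen-1 — a proton.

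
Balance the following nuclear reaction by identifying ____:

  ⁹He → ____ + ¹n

Conserve mass number: 9 = A + 1, so A = 8.
Conserve atomic number: 2 = Z + 0, so Z = 2.
Z = 2 is helium, so the species is ⁸He.

He-8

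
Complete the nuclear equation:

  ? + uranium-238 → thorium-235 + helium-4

neutron

Conserve mass number: A + 238 = 235 + 4, so A = 1.
Conserve atomic number: Z + 92 = 90 + 2, so Z = 0.
A = 1 and Z = 0 is neutron — a neutron.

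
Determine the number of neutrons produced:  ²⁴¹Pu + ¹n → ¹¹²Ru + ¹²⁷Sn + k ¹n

Conserve mass number: 242 = 112 + 127 + k, so k = 242 − 239 = 3.
Check atomic number: 94 = 44 + 50 + 0 = 94. ✓

3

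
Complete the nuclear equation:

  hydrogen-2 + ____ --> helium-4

Conserve mass number: 2 + A = 4, so A = 2.
Conserve atomic number: 1 + Z = 2, so Z = 1.
A = 2 and Z = 1 is hydrogen-2 — a deuteron.

deuteron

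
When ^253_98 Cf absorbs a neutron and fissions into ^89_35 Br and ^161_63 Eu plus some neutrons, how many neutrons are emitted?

Conserve mass number: 254 = 89 + 161 + k, so k = 254 − 250 = 4.
Check atomic number: 98 = 35 + 63 + 0 = 98. ✓

4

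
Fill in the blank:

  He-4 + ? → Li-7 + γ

triton

Conserve mass number: 4 + A = 7 + 0, so A = 3.
Conserve atomic number: 2 + Z = 3 + 0, so Z = 1.
A = 3 and Z = 1 is H-3 — a triton.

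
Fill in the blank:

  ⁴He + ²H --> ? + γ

Conserve mass number: 4 + 2 = A + 0, so A = 6.
Conserve atomic number: 2 + 1 = Z + 0, so Z = 3.
Z = 3 is lithium, so the species is ⁶Li.

Li-6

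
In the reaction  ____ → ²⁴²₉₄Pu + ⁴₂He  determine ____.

Cm-246

Conserve mass number: A = 242 + 4, so A = 246.
Conserve atomic number: Z = 94 + 2, so Z = 96.
Z = 96 is curium, so the species is ²⁴⁶₉₆Cm.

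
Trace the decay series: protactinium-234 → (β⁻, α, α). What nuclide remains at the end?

Start: (A, Z) = (234, 91).
After β⁻: (234, 92).
After α: (230, 90).
After α: (226, 88).
Z = 88 is radium.

Ra-226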